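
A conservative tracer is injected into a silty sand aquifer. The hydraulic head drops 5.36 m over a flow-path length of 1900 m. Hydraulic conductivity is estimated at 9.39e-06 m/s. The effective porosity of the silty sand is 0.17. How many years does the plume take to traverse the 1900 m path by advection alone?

Convert K: 9.39e-06 m/s × 86400 = 0.8113 m/day.
Hydraulic gradient i = Δh / L = 5.36 / 1900 = 0.002821.
Darcy flux q = K · i = 0.8113 × 0.002821 = 0.002289 m/day.
Seepage velocity v = q / n_e = 0.002289 / 0.17 = 0.01346 m/day.
Travel time t = L / v = 1900 / 0.01346 = 1.411e+05 days = 386.4 years.

386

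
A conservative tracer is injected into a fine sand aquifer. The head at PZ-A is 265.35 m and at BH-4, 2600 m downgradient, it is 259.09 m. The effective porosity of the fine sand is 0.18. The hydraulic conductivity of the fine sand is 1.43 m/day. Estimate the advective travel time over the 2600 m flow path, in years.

Hydraulic gradient i = (265.35 − 259.09) / 2600 = 6.26 / 2600 = 0.002408.
Darcy flux q = K · i = 1.430 × 0.002408 = 0.003443 m/day.
Seepage velocity v = q / n_e = 0.003443 / 0.18 = 0.01913 m/day.
Travel time t = L / v = 2600 / 0.01913 = 1.359e+05 days = 372.2 years.

372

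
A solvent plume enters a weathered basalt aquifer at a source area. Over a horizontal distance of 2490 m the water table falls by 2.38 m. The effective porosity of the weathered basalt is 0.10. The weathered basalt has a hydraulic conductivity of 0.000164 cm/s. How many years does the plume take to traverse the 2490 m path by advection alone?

5030

Convert K: 0.000164 cm/s × 864 = 0.1417 m/day.
Hydraulic gradient i = Δh / L = 2.38 / 2490 = 0.0009558.
Darcy flux q = K · i = 0.1417 × 0.0009558 = 0.0001354 m/day.
Seepage velocity v = q / n_e = 0.0001354 / 0.10 = 0.001354 m/day.
Travel time t = L / v = 2490 / 0.001354 = 1.839e+06 days = 5034 years.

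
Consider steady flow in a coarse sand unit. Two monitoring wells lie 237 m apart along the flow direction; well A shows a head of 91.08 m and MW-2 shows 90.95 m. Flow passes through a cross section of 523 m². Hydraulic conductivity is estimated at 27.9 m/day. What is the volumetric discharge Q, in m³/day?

Hydraulic gradient i = (91.08 − 90.95) / 237 = 0.13 / 237 = 0.0005485.
Darcy's law: Q = K · A · i = 27.90 × 523.0 × 0.0005485 = 8.004 m³/day.

8.00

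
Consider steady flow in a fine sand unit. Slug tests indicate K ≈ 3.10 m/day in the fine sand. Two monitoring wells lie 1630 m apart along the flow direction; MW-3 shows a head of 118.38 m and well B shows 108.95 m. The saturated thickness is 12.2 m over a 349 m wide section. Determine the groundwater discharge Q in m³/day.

Cross-sectional area A = 349 × 12.2 = 4258 m².
Hydraulic gradient i = (118.38 − 108.95) / 1630 = 9.43 / 1630 = 0.005785.
Darcy's law: Q = K · A · i = 3.100 × 4258 × 0.005785 = 76.36 m³/day.

76.4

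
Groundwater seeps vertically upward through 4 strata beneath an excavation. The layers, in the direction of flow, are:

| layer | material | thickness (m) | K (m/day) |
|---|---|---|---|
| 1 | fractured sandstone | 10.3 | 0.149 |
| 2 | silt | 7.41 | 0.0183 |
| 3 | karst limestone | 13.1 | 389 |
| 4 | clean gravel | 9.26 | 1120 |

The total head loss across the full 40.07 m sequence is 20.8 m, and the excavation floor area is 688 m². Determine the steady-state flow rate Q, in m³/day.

Flow is perpendicular to layering, so the layers act in series and the equivalent K is the thickness-weighted harmonic mean.
Total thickness L = 10.3 + 7.41 + 13.1 + 9.26 = 40.07 m.
Σ(b_i/K_i) = 10.3/0.149 + 7.41/0.0183 + 13.1/389 + 9.26/1120 = 474.1 d.
K_eq = L / Σ(b_i/K_i) = 40.07 / 474.1 = 0.08452 m/day.
Q = K_eq · A · (Δh/L) = 0.08452 × 688 × (20.8/40.07) = 30.19 m³/day.

30.2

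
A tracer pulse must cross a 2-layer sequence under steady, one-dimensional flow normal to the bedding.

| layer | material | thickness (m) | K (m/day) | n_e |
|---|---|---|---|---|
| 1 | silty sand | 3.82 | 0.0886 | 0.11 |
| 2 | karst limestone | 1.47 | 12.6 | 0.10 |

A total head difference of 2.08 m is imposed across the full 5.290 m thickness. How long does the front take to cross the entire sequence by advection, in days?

With flow normal to the layers, continuity requires the same specific discharge q through every layer.
Σ(b_i/K_i) = 3.82/0.0886 + 1.47/12.6 = 43.23 d.
q = Δh / Σ(b_i/K_i) = 2.08 / 43.23 = 0.04811 m/day.
In each layer the seepage velocity is v_i = q/n_i, so the layer transit time is t_i = b_i·n_i / q:
  layer 1 (silty sand): t_1 = 3.82 × 0.11 / 0.04811 = 8.734 d
  layer 2 (karst limestone): t_2 = 1.47 × 0.10 / 0.04811 = 3.055 d
Total t = Σ t_i = 11.79 days.

11.8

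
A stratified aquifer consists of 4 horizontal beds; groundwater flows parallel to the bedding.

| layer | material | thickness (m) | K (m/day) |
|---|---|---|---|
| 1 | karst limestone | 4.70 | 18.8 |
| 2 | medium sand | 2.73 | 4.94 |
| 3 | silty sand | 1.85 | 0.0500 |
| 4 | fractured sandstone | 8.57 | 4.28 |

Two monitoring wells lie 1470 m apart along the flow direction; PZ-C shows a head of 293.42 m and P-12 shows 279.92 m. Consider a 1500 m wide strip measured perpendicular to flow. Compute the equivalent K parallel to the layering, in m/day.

7.77

Flow is parallel to layering, so each bed carries its own Darcy discharge and the transmissivities add.
Σ(K_i·b_i) = 18.8×4.70 + 4.94×2.73 + 0.0500×1.85 + 4.28×8.57 = 138.6 m²/day.
Total thickness b = 17.85 m, so K_eq = Σ(K_i·b_i)/b = 7.766 m/day.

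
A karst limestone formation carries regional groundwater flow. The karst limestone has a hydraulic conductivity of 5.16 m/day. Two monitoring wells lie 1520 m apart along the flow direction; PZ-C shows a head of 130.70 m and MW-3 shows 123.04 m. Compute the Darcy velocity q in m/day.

0.0260

Hydraulic gradient i = (130.70 − 123.04) / 1520 = 7.66 / 1520 = 0.005039.
Specific discharge q = K · i = 5.160 × 0.005039 = 0.02600 m/day.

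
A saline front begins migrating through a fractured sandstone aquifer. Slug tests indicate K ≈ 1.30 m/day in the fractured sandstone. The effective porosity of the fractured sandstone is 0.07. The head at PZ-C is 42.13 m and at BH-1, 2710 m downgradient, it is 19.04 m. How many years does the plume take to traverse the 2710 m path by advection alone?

Hydraulic gradient i = (42.13 − 19.04) / 2710 = 23.09 / 2710 = 0.008520.
Darcy flux q = K · i = 1.300 × 0.008520 = 0.01108 m/day.
Seepage velocity v = q / n_e = 0.01108 / 0.07 = 0.1582 m/day.
Travel time t = L / v = 2710 / 0.1582 = 17127 days = 46.89 years.

46.9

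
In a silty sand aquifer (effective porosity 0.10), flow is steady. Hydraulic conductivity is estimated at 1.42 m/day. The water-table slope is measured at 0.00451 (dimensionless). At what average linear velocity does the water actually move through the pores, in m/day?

Hydraulic gradient i = 0.00451.
Darcy flux q = K · i = 1.420 × 0.004510 = 0.006404 m/day.
Seepage velocity v = q / n_e = 0.006404 / 0.10 = 0.06404 m/day.

0.0640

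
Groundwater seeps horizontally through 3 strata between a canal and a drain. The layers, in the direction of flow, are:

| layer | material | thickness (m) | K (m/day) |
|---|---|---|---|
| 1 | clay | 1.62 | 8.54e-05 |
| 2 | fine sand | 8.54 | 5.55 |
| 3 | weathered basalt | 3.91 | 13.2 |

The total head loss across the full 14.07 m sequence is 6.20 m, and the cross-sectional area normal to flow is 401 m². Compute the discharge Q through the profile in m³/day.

0.131

Flow is perpendicular to layering, so the layers act in series and the equivalent K is the thickness-weighted harmonic mean.
Total thickness L = 1.62 + 8.54 + 3.91 = 14.07 m.
Σ(b_i/K_i) = 1.62/8.54e-05 + 8.54/5.55 + 3.91/13.2 = 18971 d.
K_eq = L / Σ(b_i/K_i) = 14.07 / 18971 = 0.0007416 m/day.
Q = K_eq · A · (Δh/L) = 0.0007416 × 401 × (6.20/14.07) = 0.1310 m³/day.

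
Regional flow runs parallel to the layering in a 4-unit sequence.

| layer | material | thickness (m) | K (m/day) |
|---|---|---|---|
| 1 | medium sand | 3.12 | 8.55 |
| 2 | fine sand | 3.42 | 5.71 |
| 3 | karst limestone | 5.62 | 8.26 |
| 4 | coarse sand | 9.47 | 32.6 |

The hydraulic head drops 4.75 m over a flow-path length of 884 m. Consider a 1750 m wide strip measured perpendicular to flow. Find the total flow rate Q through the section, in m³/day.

Flow is parallel to layering, so each bed carries its own Darcy discharge and the transmissivities add.
Σ(K_i·b_i) = 8.55×3.12 + 5.71×3.42 + 8.26×5.62 + 32.6×9.47 = 401.3 m²/day.
Hydraulic gradient i = Δh / L = 4.75 / 884 = 0.005373.
Q = Σ(K_i·b_i) · W · i = 401.3 × 1750 × 0.005373 = 3774 m³/day.

3770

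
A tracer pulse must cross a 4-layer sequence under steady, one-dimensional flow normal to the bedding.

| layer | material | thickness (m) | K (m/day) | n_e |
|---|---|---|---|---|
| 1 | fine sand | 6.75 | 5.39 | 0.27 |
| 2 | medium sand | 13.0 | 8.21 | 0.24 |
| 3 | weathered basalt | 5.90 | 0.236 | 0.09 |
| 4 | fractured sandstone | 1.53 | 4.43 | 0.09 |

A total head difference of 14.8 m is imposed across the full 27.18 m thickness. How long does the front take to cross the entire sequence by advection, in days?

With flow normal to the layers, continuity requires the same specific discharge q through every layer.
Σ(b_i/K_i) = 6.75/5.39 + 13.0/8.21 + 5.90/0.236 + 1.53/4.43 = 28.18 d.
q = Δh / Σ(b_i/K_i) = 14.8 / 28.18 = 0.5252 m/day.
In each layer the seepage velocity is v_i = q/n_i, so the layer transit time is t_i = b_i·n_i / q:
  layer 1 (fine sand): t_1 = 6.75 × 0.27 / 0.5252 = 3.470 d
  layer 2 (medium sand): t_2 = 13.0 × 0.24 / 0.5252 = 5.941 d
  layer 3 (weathered basalt): t_3 = 5.90 × 0.09 / 0.5252 = 1.011 d
  layer 4 (fractured sandstone): t_4 = 1.53 × 0.09 / 0.5252 = 0.2622 d
Total t = Σ t_i = 10.68 days.

10.7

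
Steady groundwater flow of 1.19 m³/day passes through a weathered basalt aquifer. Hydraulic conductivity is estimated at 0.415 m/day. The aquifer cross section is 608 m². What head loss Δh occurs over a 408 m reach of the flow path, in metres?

1.92

From Q = K·A·i, i = Q / (K·A) = 1.19 / (0.4150 × 608.0) = 0.004716.
Head loss Δh = i · L = 0.004716 × 408 = 1.924 m.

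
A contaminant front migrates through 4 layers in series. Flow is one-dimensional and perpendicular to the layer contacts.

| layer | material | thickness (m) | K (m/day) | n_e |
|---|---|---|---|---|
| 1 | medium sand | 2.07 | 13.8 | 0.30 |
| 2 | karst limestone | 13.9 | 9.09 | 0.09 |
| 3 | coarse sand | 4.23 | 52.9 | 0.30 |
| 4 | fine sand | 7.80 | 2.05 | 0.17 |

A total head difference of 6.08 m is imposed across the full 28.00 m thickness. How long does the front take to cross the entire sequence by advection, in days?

With flow normal to the layers, continuity requires the same specific discharge q through every layer.
Σ(b_i/K_i) = 2.07/13.8 + 13.9/9.09 + 4.23/52.9 + 7.80/2.05 = 5.564 d.
q = Δh / Σ(b_i/K_i) = 6.08 / 5.564 = 1.093 m/day.
In each layer the seepage velocity is v_i = q/n_i, so the layer transit time is t_i = b_i·n_i / q:
  layer 1 (medium sand): t_1 = 2.07 × 0.30 / 1.093 = 0.5683 d
  layer 2 (karst limestone): t_2 = 13.9 × 0.09 / 1.093 = 1.145 d
  layer 3 (coarse sand): t_3 = 4.23 × 0.30 / 1.093 = 1.161 d
  layer 4 (fine sand): t_4 = 7.80 × 0.17 / 1.093 = 1.213 d
Total t = Σ t_i = 4.088 days.

4.09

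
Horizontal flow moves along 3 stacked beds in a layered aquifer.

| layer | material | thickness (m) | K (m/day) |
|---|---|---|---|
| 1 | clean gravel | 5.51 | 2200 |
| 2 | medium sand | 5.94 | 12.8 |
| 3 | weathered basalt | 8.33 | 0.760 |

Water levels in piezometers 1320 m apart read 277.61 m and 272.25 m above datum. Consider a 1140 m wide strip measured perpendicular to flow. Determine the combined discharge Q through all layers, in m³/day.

Flow is parallel to layering, so each bed carries its own Darcy discharge and the transmissivities add.
Σ(K_i·b_i) = 2200×5.51 + 12.8×5.94 + 0.760×8.33 = 12204 m²/day.
Hydraulic gradient i = (277.61 − 272.25) / 1320 = 5.36 / 1320 = 0.004061.
Q = Σ(K_i·b_i) · W · i = 12204 × 1140 × 0.004061 = 56495 m³/day.

56500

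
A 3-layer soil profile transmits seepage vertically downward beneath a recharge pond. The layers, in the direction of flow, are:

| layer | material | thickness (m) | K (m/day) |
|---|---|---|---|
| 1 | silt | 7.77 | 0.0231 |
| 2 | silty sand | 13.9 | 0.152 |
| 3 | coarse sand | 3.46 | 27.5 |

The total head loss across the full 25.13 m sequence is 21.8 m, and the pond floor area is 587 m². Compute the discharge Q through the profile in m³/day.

29.9

Flow is perpendicular to layering, so the layers act in series and the equivalent K is the thickness-weighted harmonic mean.
Total thickness L = 7.77 + 13.9 + 3.46 = 25.13 m.
Σ(b_i/K_i) = 7.77/0.0231 + 13.9/0.152 + 3.46/27.5 = 427.9 d.
K_eq = L / Σ(b_i/K_i) = 25.13 / 427.9 = 0.05872 m/day.
Q = K_eq · A · (Δh/L) = 0.05872 × 587 × (21.8/25.13) = 29.90 m³/day.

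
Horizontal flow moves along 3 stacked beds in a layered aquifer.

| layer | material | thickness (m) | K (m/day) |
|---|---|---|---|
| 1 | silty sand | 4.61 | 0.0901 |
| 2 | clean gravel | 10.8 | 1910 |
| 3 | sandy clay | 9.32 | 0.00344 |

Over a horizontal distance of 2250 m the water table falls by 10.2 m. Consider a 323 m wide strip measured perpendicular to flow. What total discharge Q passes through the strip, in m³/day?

Flow is parallel to layering, so each bed carries its own Darcy discharge and the transmissivities add.
Σ(K_i·b_i) = 0.0901×4.61 + 1910×10.8 + 0.00344×9.32 = 20628 m²/day.
Hydraulic gradient i = Δh / L = 10.2 / 2250 = 0.004533.
Q = Σ(K_i·b_i) · W · i = 20628 × 323 × 0.004533 = 30206 m³/day.

30200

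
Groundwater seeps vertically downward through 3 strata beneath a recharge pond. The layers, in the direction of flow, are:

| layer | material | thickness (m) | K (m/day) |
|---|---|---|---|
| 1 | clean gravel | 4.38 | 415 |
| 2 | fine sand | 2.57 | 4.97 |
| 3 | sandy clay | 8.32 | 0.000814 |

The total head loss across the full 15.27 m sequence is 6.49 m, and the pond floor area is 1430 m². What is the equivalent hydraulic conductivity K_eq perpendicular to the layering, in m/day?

Flow is perpendicular to layering, so the layers act in series and the equivalent K is the thickness-weighted harmonic mean.
Total thickness L = 4.38 + 2.57 + 8.32 = 15.27 m.
Σ(b_i/K_i) = 4.38/415 + 2.57/4.97 + 8.32/0.000814 = 10222 d.
K_eq = L / Σ(b_i/K_i) = 15.27 / 10222 = 0.001494 m/day.

0.00149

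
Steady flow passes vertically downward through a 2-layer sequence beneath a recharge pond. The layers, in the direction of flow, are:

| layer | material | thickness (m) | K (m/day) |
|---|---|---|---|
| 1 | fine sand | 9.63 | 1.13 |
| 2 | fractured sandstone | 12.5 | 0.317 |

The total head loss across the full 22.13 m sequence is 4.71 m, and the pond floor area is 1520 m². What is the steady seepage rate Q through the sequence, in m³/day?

Flow is perpendicular to layering, so the layers act in series and the equivalent K is the thickness-weighted harmonic mean.
Total thickness L = 9.63 + 12.5 = 22.13 m.
Σ(b_i/K_i) = 9.63/1.13 + 12.5/0.317 = 47.95 d.
K_eq = L / Σ(b_i/K_i) = 22.13 / 47.95 = 0.4615 m/day.
Q = K_eq · A · (Δh/L) = 0.4615 × 1520 × (4.71/22.13) = 149.3 m³/day.

149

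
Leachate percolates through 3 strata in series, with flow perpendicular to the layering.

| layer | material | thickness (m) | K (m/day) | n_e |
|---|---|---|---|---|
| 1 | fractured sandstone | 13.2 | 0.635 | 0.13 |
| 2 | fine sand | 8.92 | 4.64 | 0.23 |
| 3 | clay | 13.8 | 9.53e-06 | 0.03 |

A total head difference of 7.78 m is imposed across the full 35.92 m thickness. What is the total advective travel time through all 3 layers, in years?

2130

With flow normal to the layers, continuity requires the same specific discharge q through every layer.
Σ(b_i/K_i) = 13.2/0.635 + 8.92/4.64 + 13.8/9.53e-06 = 1.448e+06 d.
q = Δh / Σ(b_i/K_i) = 7.78 / 1.448e+06 = 5.373e-06 m/day.
In each layer the seepage velocity is v_i = q/n_i, so the layer transit time is t_i = b_i·n_i / q:
  layer 1 (fractured sandstone): t_1 = 13.2 × 0.13 / 5.373e-06 = 3.194e+05 d
  layer 2 (fine sand): t_2 = 8.92 × 0.23 / 5.373e-06 = 3.819e+05 d
  layer 3 (clay): t_3 = 13.8 × 0.03 / 5.373e-06 = 77057 d
Total t = Σ t_i = 7.783e+05 days = 2131 years.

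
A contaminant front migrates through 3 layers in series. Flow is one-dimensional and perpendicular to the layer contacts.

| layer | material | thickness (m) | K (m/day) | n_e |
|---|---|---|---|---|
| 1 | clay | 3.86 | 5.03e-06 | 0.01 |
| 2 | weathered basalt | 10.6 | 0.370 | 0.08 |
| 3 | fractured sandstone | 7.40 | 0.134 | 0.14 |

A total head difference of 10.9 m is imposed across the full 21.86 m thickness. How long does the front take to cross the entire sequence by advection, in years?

With flow normal to the layers, continuity requires the same specific discharge q through every layer.
Σ(b_i/K_i) = 3.86/5.03e-06 + 10.6/0.370 + 7.40/0.134 = 7.675e+05 d.
q = Δh / Σ(b_i/K_i) = 10.9 / 7.675e+05 = 1.420e-05 m/day.
In each layer the seepage velocity is v_i = q/n_i, so the layer transit time is t_i = b_i·n_i / q:
  layer 1 (clay): t_1 = 3.86 × 0.01 / 1.420e-05 = 2718 d
  layer 2 (weathered basalt): t_2 = 10.6 × 0.08 / 1.420e-05 = 59708 d
  layer 3 (fractured sandstone): t_3 = 7.40 × 0.14 / 1.420e-05 = 72946 d
Total t = Σ t_i = 1.354e+05 days = 370.6 years.

371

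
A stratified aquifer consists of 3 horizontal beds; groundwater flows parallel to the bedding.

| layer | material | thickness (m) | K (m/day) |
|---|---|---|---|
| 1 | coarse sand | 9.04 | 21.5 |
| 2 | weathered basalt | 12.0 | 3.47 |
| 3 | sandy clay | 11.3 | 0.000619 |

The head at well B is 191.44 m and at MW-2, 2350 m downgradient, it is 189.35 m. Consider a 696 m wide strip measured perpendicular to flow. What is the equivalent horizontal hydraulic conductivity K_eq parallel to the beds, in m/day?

7.30

Flow is parallel to layering, so each bed carries its own Darcy discharge and the transmissivities add.
Σ(K_i·b_i) = 21.5×9.04 + 3.47×12.0 + 0.000619×11.3 = 236.0 m²/day.
Total thickness b = 32.34 m, so K_eq = Σ(K_i·b_i)/b = 7.298 m/day.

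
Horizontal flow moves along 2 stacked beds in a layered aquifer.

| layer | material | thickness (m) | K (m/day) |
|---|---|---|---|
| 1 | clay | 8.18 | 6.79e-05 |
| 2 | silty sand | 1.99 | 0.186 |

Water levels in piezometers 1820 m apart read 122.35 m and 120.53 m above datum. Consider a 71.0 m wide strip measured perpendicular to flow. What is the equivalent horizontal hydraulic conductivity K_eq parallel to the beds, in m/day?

Flow is parallel to layering, so each bed carries its own Darcy discharge and the transmissivities add.
Σ(K_i·b_i) = 6.79e-05×8.18 + 0.186×1.99 = 0.3707 m²/day.
Total thickness b = 10.17 m, so K_eq = Σ(K_i·b_i)/b = 0.03645 m/day.

0.0364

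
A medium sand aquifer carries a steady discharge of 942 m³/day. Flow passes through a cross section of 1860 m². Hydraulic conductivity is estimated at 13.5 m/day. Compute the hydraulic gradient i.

From Q = K·A·i, i = Q / (K·A) = 942 / (13.50 × 1860) = 0.03751.

0.0375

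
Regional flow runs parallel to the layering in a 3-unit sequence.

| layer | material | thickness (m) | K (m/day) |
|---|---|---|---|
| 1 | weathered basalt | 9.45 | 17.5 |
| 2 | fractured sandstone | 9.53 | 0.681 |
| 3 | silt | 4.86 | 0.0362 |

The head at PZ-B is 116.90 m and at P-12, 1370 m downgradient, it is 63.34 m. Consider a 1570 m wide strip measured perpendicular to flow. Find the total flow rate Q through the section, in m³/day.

10600

Flow is parallel to layering, so each bed carries its own Darcy discharge and the transmissivities add.
Σ(K_i·b_i) = 17.5×9.45 + 0.681×9.53 + 0.0362×4.86 = 172.0 m²/day.
Hydraulic gradient i = (116.90 − 63.34) / 1370 = 53.56 / 1370 = 0.03909.
Q = Σ(K_i·b_i) · W · i = 172.0 × 1570 × 0.03909 = 10560 m³/day.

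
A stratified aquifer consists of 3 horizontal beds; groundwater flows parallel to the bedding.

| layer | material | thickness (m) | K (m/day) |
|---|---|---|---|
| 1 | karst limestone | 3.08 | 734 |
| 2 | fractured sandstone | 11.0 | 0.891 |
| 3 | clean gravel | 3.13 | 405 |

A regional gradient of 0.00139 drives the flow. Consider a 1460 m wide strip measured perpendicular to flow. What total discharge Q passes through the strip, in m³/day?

7180

Flow is parallel to layering, so each bed carries its own Darcy discharge and the transmissivities add.
Σ(K_i·b_i) = 734×3.08 + 0.891×11.0 + 405×3.13 = 3538 m²/day.
Hydraulic gradient i = 0.00139.
Q = Σ(K_i·b_i) · W · i = 3538 × 1460 × 0.001390 = 7180 m³/day.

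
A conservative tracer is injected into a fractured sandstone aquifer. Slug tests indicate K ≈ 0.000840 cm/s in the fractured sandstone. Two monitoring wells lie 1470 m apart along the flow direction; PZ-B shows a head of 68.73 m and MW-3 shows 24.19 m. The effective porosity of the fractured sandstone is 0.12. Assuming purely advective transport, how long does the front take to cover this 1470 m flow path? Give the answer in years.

Convert K: 0.000840 cm/s × 864 = 0.7258 m/day.
Hydraulic gradient i = (68.73 − 24.19) / 1470 = 44.54 / 1470 = 0.03030.
Darcy flux q = K · i = 0.7258 × 0.03030 = 0.02199 m/day.
Seepage velocity v = q / n_e = 0.02199 / 0.12 = 0.1833 m/day.
Travel time t = L / v = 1470 / 0.1833 = 8022 days = 21.96 years.

22.0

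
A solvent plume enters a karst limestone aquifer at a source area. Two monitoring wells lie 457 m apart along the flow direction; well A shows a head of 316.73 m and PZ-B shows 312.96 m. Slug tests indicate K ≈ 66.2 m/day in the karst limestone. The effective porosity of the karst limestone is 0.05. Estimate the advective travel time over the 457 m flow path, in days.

41.8

Hydraulic gradient i = (316.73 − 312.96) / 457 = 3.77 / 457 = 0.008249.
Darcy flux q = K · i = 66.20 × 0.008249 = 0.5461 m/day.
Seepage velocity v = q / n_e = 0.5461 / 0.05 = 10.92 m/day.
Travel time t = L / v = 457 / 10.92 = 41.84 days.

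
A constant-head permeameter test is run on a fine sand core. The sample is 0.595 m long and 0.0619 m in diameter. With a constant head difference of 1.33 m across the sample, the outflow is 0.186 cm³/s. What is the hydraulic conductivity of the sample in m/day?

2.39

Cross-sectional area A = π·(d/2)² = π × (0.0619/2)² = 0.003009 m².
Convert discharge: 0.186 cm³/s = 1.860e-07 m³/s.
Darcy's law rearranged: K = Q·L / (A·Δh) = 1.860e-07 × 0.595 / (0.003009 × 1.33) = 2.765e-05 m/s = 2.389 m/day.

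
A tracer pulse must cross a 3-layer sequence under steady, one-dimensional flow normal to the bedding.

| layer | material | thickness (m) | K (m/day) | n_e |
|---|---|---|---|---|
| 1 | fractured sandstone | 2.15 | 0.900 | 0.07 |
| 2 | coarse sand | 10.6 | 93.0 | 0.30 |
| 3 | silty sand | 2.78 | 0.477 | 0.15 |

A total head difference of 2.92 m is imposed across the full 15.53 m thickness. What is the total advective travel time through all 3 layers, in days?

With flow normal to the layers, continuity requires the same specific discharge q through every layer.
Σ(b_i/K_i) = 2.15/0.900 + 10.6/93.0 + 2.78/0.477 = 8.331 d.
q = Δh / Σ(b_i/K_i) = 2.92 / 8.331 = 0.3505 m/day.
In each layer the seepage velocity is v_i = q/n_i, so the layer transit time is t_i = b_i·n_i / q:
  layer 1 (fractured sandstone): t_1 = 2.15 × 0.07 / 0.3505 = 0.4294 d
  layer 2 (coarse sand): t_2 = 10.6 × 0.30 / 0.3505 = 9.073 d
  layer 3 (silty sand): t_3 = 2.78 × 0.15 / 0.3505 = 1.190 d
Total t = Σ t_i = 10.69 days.

10.7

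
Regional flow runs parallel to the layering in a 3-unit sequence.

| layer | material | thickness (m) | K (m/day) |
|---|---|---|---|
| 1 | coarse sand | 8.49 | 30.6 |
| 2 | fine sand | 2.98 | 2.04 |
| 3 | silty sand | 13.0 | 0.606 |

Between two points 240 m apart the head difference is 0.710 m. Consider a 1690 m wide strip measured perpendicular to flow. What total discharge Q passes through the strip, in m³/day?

1370

Flow is parallel to layering, so each bed carries its own Darcy discharge and the transmissivities add.
Σ(K_i·b_i) = 30.6×8.49 + 2.04×2.98 + 0.606×13.0 = 273.8 m²/day.
Hydraulic gradient i = Δh / L = 0.710 / 240 = 0.002958.
Q = Σ(K_i·b_i) · W · i = 273.8 × 1690 × 0.002958 = 1369 m³/day.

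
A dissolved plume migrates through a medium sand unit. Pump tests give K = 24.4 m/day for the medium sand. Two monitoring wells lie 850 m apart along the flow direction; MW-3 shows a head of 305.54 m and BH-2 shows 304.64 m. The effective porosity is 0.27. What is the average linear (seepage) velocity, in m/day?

Hydraulic gradient i = (305.54 − 304.64) / 850 = 0.9 / 850 = 0.001059.
Darcy flux q = K · i = 24.40 × 0.001059 = 0.02584 m/day.
Seepage velocity v = q / n_e = 0.02584 / 0.27 = 0.09569 m/day.

0.0957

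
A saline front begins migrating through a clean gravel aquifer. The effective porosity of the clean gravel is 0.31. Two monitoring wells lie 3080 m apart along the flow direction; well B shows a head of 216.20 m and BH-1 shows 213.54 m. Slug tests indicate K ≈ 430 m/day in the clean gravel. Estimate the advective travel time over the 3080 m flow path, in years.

7.04

Hydraulic gradient i = (216.20 − 213.54) / 3080 = 2.66 / 3080 = 0.0008636.
Darcy flux q = K · i = 430.0 × 0.0008636 = 0.3714 m/day.
Seepage velocity v = q / n_e = 0.3714 / 0.31 = 1.198 m/day.
Travel time t = L / v = 3080 / 1.198 = 2571 days = 7.039 years.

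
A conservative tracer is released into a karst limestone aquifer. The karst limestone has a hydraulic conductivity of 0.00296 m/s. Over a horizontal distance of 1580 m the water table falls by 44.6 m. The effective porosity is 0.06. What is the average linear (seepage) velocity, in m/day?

Convert K: 0.00296 m/s × 86400 = 255.7 m/day.
Hydraulic gradient i = Δh / L = 44.6 / 1580 = 0.02823.
Darcy flux q = K · i = 255.7 × 0.02823 = 7.219 m/day.
Seepage velocity v = q / n_e = 7.219 / 0.06 = 120.3 m/day.

120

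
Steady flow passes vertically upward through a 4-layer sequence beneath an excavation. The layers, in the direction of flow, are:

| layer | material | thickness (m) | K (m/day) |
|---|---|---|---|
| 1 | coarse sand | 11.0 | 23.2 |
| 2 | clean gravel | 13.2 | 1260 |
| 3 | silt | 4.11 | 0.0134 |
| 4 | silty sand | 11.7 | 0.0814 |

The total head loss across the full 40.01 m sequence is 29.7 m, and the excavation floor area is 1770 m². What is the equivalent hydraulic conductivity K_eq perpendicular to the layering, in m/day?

Flow is perpendicular to layering, so the layers act in series and the equivalent K is the thickness-weighted harmonic mean.
Total thickness L = 11.0 + 13.2 + 4.11 + 11.7 = 40.01 m.
Σ(b_i/K_i) = 11.0/23.2 + 13.2/1260 + 4.11/0.0134 + 11.7/0.0814 = 450.9 d.
K_eq = L / Σ(b_i/K_i) = 40.01 / 450.9 = 0.08873 m/day.

0.0887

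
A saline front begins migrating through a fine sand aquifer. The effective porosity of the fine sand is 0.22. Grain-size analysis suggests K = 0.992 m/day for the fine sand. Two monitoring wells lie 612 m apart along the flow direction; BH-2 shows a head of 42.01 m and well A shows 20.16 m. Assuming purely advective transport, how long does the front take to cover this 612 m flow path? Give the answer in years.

Hydraulic gradient i = (42.01 − 20.16) / 612 = 21.85 / 612 = 0.03570.
Darcy flux q = K · i = 0.9920 × 0.03570 = 0.03542 m/day.
Seepage velocity v = q / n_e = 0.03542 / 0.22 = 0.1610 m/day.
Travel time t = L / v = 612 / 0.1610 = 3802 days = 10.41 years.

10.4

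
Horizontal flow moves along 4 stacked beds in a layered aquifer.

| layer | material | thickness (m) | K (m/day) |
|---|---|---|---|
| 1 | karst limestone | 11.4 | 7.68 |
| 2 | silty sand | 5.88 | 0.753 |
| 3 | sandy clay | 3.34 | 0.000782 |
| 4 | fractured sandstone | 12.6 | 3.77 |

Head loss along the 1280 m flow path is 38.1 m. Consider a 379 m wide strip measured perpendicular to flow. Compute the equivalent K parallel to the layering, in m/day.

Flow is parallel to layering, so each bed carries its own Darcy discharge and the transmissivities add.
Σ(K_i·b_i) = 7.68×11.4 + 0.753×5.88 + 0.000782×3.34 + 3.77×12.6 = 139.5 m²/day.
Total thickness b = 33.22 m, so K_eq = Σ(K_i·b_i)/b = 4.199 m/day.

4.20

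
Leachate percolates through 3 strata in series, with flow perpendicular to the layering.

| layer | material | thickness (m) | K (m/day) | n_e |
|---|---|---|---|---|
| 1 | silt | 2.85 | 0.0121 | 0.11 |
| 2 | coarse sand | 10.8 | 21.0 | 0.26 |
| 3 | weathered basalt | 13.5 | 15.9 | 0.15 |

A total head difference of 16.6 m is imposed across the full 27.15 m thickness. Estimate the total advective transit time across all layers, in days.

73.4

With flow normal to the layers, continuity requires the same specific discharge q through every layer.
Σ(b_i/K_i) = 2.85/0.0121 + 10.8/21.0 + 13.5/15.9 = 236.9 d.
q = Δh / Σ(b_i/K_i) = 16.6 / 236.9 = 0.07007 m/day.
In each layer the seepage velocity is v_i = q/n_i, so the layer transit time is t_i = b_i·n_i / q:
  layer 1 (silt): t_1 = 2.85 × 0.11 / 0.07007 = 4.474 d
  layer 2 (coarse sand): t_2 = 10.8 × 0.26 / 0.07007 = 40.07 d
  layer 3 (weathered basalt): t_3 = 13.5 × 0.15 / 0.07007 = 28.90 d
Total t = Σ t_i = 73.45 days.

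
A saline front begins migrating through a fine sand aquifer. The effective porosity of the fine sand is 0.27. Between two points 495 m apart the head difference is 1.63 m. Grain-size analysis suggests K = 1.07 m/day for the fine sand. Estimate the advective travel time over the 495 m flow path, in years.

104

Hydraulic gradient i = Δh / L = 1.63 / 495 = 0.003293.
Darcy flux q = K · i = 1.070 × 0.003293 = 0.003523 m/day.
Seepage velocity v = q / n_e = 0.003523 / 0.27 = 0.01305 m/day.
Travel time t = L / v = 495 / 0.01305 = 37932 days = 103.9 years.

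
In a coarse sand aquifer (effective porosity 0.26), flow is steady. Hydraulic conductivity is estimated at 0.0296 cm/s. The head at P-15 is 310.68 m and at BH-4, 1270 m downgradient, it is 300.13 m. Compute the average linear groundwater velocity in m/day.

Convert K: 0.0296 cm/s × 864 = 25.57 m/day.
Hydraulic gradient i = (310.68 − 300.13) / 1270 = 10.55 / 1270 = 0.008307.
Darcy flux q = K · i = 25.57 × 0.008307 = 0.2124 m/day.
Seepage velocity v = q / n_e = 0.2124 / 0.26 = 0.8171 m/day.

0.817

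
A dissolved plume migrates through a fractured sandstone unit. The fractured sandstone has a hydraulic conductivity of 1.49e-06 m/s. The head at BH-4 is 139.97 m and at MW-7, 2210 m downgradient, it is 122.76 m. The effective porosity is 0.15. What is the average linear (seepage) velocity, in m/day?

Convert K: 1.49e-06 m/s × 86400 = 0.1287 m/day.
Hydraulic gradient i = (139.97 − 122.76) / 2210 = 17.21 / 2210 = 0.007787.
Darcy flux q = K · i = 0.1287 × 0.007787 = 0.001003 m/day.
Seepage velocity v = q / n_e = 0.001003 / 0.15 = 0.006683 m/day.

0.00668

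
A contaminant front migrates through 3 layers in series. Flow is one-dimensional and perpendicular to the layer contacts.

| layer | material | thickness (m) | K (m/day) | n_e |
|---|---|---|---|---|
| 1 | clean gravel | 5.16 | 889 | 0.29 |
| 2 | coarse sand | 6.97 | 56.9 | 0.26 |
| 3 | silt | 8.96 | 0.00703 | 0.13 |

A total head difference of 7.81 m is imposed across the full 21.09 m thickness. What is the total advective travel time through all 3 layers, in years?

2.00

With flow normal to the layers, continuity requires the same specific discharge q through every layer.
Σ(b_i/K_i) = 5.16/889 + 6.97/56.9 + 8.96/0.00703 = 1275 d.
q = Δh / Σ(b_i/K_i) = 7.81 / 1275 = 0.006127 m/day.
In each layer the seepage velocity is v_i = q/n_i, so the layer transit time is t_i = b_i·n_i / q:
  layer 1 (clean gravel): t_1 = 5.16 × 0.29 / 0.006127 = 244.2 d
  layer 2 (coarse sand): t_2 = 6.97 × 0.26 / 0.006127 = 295.8 d
  layer 3 (silt): t_3 = 8.96 × 0.13 / 0.006127 = 190.1 d
Total t = Σ t_i = 730.1 days = 1.999 years.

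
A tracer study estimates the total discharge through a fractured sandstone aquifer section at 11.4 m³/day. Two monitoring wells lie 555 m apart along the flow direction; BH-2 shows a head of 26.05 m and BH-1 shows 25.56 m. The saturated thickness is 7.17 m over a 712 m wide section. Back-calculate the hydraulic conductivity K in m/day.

Cross-sectional area A = 712 × 7.17 = 5105 m².
Hydraulic gradient i = (26.05 − 25.56) / 555 = 0.49 / 555 = 0.0008829.
From Q = K·A·i, K = Q / (A·i) = 11.4 / (5105 × 0.0008829) = 2.529 m/day.

2.53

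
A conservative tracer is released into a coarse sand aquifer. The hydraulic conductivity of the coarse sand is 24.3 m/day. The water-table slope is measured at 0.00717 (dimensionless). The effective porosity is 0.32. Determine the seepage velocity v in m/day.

0.544

Hydraulic gradient i = 0.00717.
Darcy flux q = K · i = 24.30 × 0.007170 = 0.1742 m/day.
Seepage velocity v = q / n_e = 0.1742 / 0.32 = 0.5445 m/day.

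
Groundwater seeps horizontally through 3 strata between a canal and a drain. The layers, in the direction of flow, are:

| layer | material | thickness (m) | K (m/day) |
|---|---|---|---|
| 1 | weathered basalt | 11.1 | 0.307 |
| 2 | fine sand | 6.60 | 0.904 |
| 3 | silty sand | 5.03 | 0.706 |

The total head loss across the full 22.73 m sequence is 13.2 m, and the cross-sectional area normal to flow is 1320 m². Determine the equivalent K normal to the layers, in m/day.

0.449

Flow is perpendicular to layering, so the layers act in series and the equivalent K is the thickness-weighted harmonic mean.
Total thickness L = 11.1 + 6.60 + 5.03 = 22.73 m.
Σ(b_i/K_i) = 11.1/0.307 + 6.60/0.904 + 5.03/0.706 = 50.58 d.
K_eq = L / Σ(b_i/K_i) = 22.73 / 50.58 = 0.4494 m/day.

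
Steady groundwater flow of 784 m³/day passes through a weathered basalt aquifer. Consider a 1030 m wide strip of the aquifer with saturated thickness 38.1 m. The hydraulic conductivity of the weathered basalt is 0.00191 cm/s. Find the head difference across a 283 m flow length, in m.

Convert K: 0.00191 cm/s × 864 = 1.650 m/day.
Cross-sectional area A = 1030 × 38.1 = 39243 m².
From Q = K·A·i, i = Q / (K·A) = 784 / (1.650 × 39243) = 0.01211.
Head loss Δh = i · L = 0.01211 × 283 = 3.426 m.

3.43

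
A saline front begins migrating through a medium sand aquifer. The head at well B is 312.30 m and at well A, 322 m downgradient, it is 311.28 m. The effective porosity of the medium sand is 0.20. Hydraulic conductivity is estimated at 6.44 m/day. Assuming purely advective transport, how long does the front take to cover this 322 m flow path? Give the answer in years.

8.64

Hydraulic gradient i = (312.30 − 311.28) / 322 = 1.02 / 322 = 0.003168.
Darcy flux q = K · i = 6.440 × 0.003168 = 0.02040 m/day.
Seepage velocity v = q / n_e = 0.02040 / 0.20 = 0.1020 m/day.
Travel time t = L / v = 322 / 0.1020 = 3157 days = 8.643 years.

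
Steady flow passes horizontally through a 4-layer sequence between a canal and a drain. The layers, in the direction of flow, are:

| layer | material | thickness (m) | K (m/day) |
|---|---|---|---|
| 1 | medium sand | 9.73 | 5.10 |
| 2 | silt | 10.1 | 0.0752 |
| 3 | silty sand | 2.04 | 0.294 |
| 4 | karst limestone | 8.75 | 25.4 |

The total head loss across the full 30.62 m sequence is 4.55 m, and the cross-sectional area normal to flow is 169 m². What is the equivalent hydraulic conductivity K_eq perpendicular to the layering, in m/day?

Flow is perpendicular to layering, so the layers act in series and the equivalent K is the thickness-weighted harmonic mean.
Total thickness L = 9.73 + 10.1 + 2.04 + 8.75 = 30.62 m.
Σ(b_i/K_i) = 9.73/5.10 + 10.1/0.0752 + 2.04/0.294 + 8.75/25.4 = 143.5 d.
K_eq = L / Σ(b_i/K_i) = 30.62 / 143.5 = 0.2134 m/day.

0.213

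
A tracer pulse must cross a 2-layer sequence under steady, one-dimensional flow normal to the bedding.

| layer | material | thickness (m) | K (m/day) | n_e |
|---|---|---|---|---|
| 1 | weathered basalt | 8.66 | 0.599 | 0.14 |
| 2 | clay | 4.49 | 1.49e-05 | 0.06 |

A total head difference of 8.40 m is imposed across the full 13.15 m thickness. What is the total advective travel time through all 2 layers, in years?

With flow normal to the layers, continuity requires the same specific discharge q through every layer.
Σ(b_i/K_i) = 8.66/0.599 + 4.49/1.49e-05 = 3.014e+05 d.
q = Δh / Σ(b_i/K_i) = 8.40 / 3.014e+05 = 2.787e-05 m/day.
In each layer the seepage velocity is v_i = q/n_i, so the layer transit time is t_i = b_i·n_i / q:
  layer 1 (weathered basalt): t_1 = 8.66 × 0.14 / 2.787e-05 = 43496 d
  layer 2 (clay): t_2 = 4.49 × 0.06 / 2.787e-05 = 9665 d
Total t = Σ t_i = 53161 days = 145.5 years.

146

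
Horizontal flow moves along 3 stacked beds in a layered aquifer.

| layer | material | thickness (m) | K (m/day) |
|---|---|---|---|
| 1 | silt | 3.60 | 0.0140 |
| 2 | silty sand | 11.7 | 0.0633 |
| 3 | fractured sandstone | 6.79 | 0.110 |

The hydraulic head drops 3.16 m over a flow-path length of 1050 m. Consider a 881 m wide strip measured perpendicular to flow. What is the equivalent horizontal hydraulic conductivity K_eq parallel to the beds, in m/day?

Flow is parallel to layering, so each bed carries its own Darcy discharge and the transmissivities add.
Σ(K_i·b_i) = 0.0140×3.60 + 0.0633×11.7 + 0.110×6.79 = 1.538 m²/day.
Total thickness b = 22.09 m, so K_eq = Σ(K_i·b_i)/b = 0.06962 m/day.

0.0696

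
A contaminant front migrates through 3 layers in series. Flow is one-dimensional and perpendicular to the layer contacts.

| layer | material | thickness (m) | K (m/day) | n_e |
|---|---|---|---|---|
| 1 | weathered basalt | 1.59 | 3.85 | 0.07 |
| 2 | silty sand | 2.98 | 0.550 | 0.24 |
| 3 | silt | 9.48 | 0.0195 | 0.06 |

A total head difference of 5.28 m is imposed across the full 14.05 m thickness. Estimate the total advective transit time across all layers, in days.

With flow normal to the layers, continuity requires the same specific discharge q through every layer.
Σ(b_i/K_i) = 1.59/3.85 + 2.98/0.550 + 9.48/0.0195 = 492.0 d.
q = Δh / Σ(b_i/K_i) = 5.28 / 492.0 = 0.01073 m/day.
In each layer the seepage velocity is v_i = q/n_i, so the layer transit time is t_i = b_i·n_i / q:
  layer 1 (weathered basalt): t_1 = 1.59 × 0.07 / 0.01073 = 10.37 d
  layer 2 (silty sand): t_2 = 2.98 × 0.24 / 0.01073 = 66.64 d
  layer 3 (silt): t_3 = 9.48 × 0.06 / 0.01073 = 53.00 d
Total t = Σ t_i = 130.0 days.

130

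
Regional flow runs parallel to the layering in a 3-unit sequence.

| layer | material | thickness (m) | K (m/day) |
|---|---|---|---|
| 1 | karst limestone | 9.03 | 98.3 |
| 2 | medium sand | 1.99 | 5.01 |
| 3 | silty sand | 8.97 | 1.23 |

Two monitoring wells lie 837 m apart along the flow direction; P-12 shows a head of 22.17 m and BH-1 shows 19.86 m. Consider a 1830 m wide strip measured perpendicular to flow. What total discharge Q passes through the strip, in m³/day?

Flow is parallel to layering, so each bed carries its own Darcy discharge and the transmissivities add.
Σ(K_i·b_i) = 98.3×9.03 + 5.01×1.99 + 1.23×8.97 = 908.7 m²/day.
Hydraulic gradient i = (22.17 − 19.86) / 837 = 2.31 / 837 = 0.002760.
Q = Σ(K_i·b_i) · W · i = 908.7 × 1830 × 0.002760 = 4589 m³/day.

4590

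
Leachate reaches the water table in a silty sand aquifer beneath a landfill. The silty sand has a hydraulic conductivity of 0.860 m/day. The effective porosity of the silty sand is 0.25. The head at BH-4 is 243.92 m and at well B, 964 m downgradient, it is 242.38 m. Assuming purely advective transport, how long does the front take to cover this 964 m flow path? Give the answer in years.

Hydraulic gradient i = (243.92 − 242.38) / 964 = 1.54 / 964 = 0.001598.
Darcy flux q = K · i = 0.8600 × 0.001598 = 0.001374 m/day.
Seepage velocity v = q / n_e = 0.001374 / 0.25 = 0.005495 m/day.
Travel time t = L / v = 964 / 0.005495 = 1.754e+05 days = 480.3 years.

480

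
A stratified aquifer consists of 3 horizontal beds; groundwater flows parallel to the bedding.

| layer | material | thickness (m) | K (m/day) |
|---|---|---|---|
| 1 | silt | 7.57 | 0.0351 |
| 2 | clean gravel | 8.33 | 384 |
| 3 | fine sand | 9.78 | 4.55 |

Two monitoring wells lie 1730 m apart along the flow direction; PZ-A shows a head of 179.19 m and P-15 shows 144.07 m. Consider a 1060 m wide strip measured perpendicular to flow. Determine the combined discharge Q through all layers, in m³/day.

Flow is parallel to layering, so each bed carries its own Darcy discharge and the transmissivities add.
Σ(K_i·b_i) = 0.0351×7.57 + 384×8.33 + 4.55×9.78 = 3243 m²/day.
Hydraulic gradient i = (179.19 − 144.07) / 1730 = 35.12 / 1730 = 0.02030.
Q = Σ(K_i·b_i) · W · i = 3243 × 1060 × 0.02030 = 69795 m³/day.

69800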